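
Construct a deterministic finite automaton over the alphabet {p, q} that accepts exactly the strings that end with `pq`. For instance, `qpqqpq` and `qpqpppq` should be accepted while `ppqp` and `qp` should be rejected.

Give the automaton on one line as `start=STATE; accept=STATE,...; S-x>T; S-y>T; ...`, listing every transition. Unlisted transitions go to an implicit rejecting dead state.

start=A; accept=C; A-p>B; A-q>A; B-p>B; B-q>C; C-p>B; C-q>A

Let each state record the length of the longest suffix of the input read so far that is also a prefix of `pq`. B means the last symbol is `p`; C means the last 2 symbols are `pq`. Accept only at C, where the string currently ends in `pq`.
       p  q 
>  A   B  A 
   B   B  C 
 * C   B  A 
(> = start, * = accepting)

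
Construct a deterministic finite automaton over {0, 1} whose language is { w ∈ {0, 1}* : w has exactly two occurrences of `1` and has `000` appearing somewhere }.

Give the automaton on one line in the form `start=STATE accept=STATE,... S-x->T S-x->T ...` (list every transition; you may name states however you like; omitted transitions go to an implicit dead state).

start=s0 accept=s12 s0-0->s1 s0-1->s2 s1-0->s3 s1-1->s2 s2-0->s4 s2-1->s5 s3-0->s6 s3-1->s2 s4-0->s7 s4-1->s5 s5-0->s8 s5-1->s9 s6-0->s6 s6-1->s10 s7-0->s10 s7-1->s5 s8-0->s11 s8-1->s9 s9-0->s9 s9-1->s9 s10-0->s10 s10-1->s12 s11-0->s12 s11-1->s9 s12-0->s12 s12-1->s9

Handle the two conditions separately and then intersect. The first has 4 states tracking the count of `1`s, saturating at 3; the second has 4 states tracking whether and how much of `000` has been seen. A product state is a pair (one from each), accepting exactly when both do. Minimizing collapses redundant product states.
13 states suffice.
          0    1  
>  s0     s1   s2 
   s1     s3   s2 
   s2     s4   s5 
   s3     s6   s2 
   s4     s7   s5 
   s5     s8   s9 
   s6     s6  s10 
   s7    s10   s5 
   s8    s11   s9 
   s9     s9   s9 
   s10   s10  s12 
   s11   s12   s9 
 * s12   s12   s9 
(> = start, * = accepting)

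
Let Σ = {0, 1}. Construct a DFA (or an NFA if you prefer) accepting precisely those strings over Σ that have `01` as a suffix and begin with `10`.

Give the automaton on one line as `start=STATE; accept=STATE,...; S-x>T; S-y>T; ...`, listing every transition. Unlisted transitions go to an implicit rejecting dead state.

Run two small machines in parallel and take their product. The first has 3 states tracking how much of the suffix `01` has currently been matched; the second has 4 states tracking whether the input so far still matches the prefix `10`. A product state is a pair (one from each), accepting exactly when both do.
        0   1  
>  q0   q1  q2 
   q1   q1  q3 
   q2   q4  q5 
   q3   q1  q5 
   q4   q4  q6 
   q5   q1  q5 
 * q6   q4  q7 
   q7   q4  q7 
(> = start, * = accepting)

start=q0; accept=q6; q0-0>q1; q0-1>q2; q1-0>q1; q1-1>q3; q2-0>q4; q2-1>q5; q3-0>q1; q3-1>q5; q4-0>q4; q4-1>q6; q5-0>q1; q5-1>q5; q6-0>q4; q6-1>q7; q7-0>q4; q7-1>q7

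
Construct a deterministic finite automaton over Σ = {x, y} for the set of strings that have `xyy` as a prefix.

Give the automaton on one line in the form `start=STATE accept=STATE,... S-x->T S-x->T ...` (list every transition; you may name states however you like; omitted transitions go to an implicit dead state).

Check the first 3 symbols one by one: q0 through q2 record how many have matched `xyy` so far; any wrong symbol goes to the dead state q4. After all 3 match we enter the accepting sink q3.
        x   y  
>  q0   q1  q4 
   q1   q4  q2 
   q2   q4  q3 
 * q3   q3  q3 
   q4   q4  q4 
(> = start, * = accepting)

start=q0 accept=q3 q0-x->q1 q0-y->q4 q1-x->q4 q1-y->q2 q2-x->q4 q2-y->q3 q3-x->q3 q3-y->q3 q4-x->q4 q4-y->q4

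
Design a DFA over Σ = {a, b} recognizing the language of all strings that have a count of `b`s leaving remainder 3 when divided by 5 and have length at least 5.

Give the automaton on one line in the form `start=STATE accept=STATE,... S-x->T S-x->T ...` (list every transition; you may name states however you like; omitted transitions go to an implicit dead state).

start=q0 accept=q12 q0-a->q1 q0-b->q2 q1-a->q3 q1-b->q4 q2-a->q4 q2-b->q5 q3-a->q3 q3-b->q6 q4-a->q6 q4-b->q7 q5-a->q7 q5-b->q8 q6-a->q6 q6-b->q9 q7-a->q9 q7-b->q10 q8-a->q10 q8-b->q11 q9-a->q9 q9-b->q12 q10-a->q12 q10-b->q11 q11-a->q11 q11-b->q3 q12-a->q12 q12-b->q11

Handle the two conditions separately and then intersect. One (5 states) tracks the count of `b`s modulo 5; the other (7 states) tracks the input length, saturating at 6. Each combined state is a pair, one component from each; accept when both components accept. After merging equivalent states the machine shrinks.
With 13 states:
          a    b  
>  q0     q1   q2 
   q1     q3   q4 
   q2     q4   q5 
   q3     q3   q6 
   q4     q6   q7 
   q5     q7   q8 
   q6     q6   q9 
   q7     q9  q10 
   q8    q10  q11 
   q9     q9  q12 
   q10   q12  q11 
   q11   q11   q3 
 * q12   q12  q11 
(> = start, * = accepting)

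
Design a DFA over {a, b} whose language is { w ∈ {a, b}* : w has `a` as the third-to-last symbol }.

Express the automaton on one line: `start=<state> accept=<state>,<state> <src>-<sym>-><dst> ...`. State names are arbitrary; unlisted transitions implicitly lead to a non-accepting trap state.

A DFA must remember the last 3 symbols (since which symbol is third-to-last isn't known until the input ends). Use one state per possible window of the last ≤3 symbols; accept from those whose window starts with `a`.
A 15-state machine:
          a    b  
>  q0     q1   q2 
   q1     q3   q4 
   q2     q5   q6 
   q3     q7   q8 
   q4     q9  q10 
   q5    q11  q12 
   q6    q13  q14 
 * q7     q7   q8 
 * q8     q9  q10 
 * q9    q11  q12 
 * q10   q13  q14 
   q11    q7   q8 
   q12    q9  q10 
   q13   q11  q12 
   q14   q13  q14 
(> = start, * = accepting)

start=q0 accept=q7,q8,q9,q10 q0-a->q1 q0-b->q2 q1-a->q3 q1-b->q4 q2-a->q5 q2-b->q6 q3-a->q7 q3-b->q8 q4-a->q9 q4-b->q10 q5-a->q11 q5-b->q12 q6-a->q13 q6-b->q14 q7-a->q7 q7-b->q8 q8-a->q9 q8-b->q10 q9-a->q11 q9-b->q12 q10-a->q13 q10-b->q14 q11-a->q7 q11-b->q8 q12-a->q9 q12-b->q10 q13-a->q11 q13-b->q12 q14-a->q13 q14-b->q14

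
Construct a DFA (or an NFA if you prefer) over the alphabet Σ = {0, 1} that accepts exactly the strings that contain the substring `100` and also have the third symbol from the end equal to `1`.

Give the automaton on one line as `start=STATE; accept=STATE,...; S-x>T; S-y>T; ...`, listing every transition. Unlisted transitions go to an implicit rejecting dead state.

start=q0; accept=q3,q8,q9,q10; q0-0>q0; q0-1>q1; q1-0>q2; q1-1>q1; q2-0>q3; q2-1>q1; q3-0>q4; q3-1>q5; q4-0>q4; q4-1>q5; q5-0>q6; q5-1>q7; q6-0>q3; q6-1>q8; q7-0>q9; q7-1>q10; q8-0>q6; q8-1>q7; q9-0>q3; q9-1>q8; q10-0>q9; q10-1>q10

Handle the two conditions separately and then intersect. The first has 4 states tracking whether and how much of `100` has been seen; the second has 15 states tracking the last 3 symbols read. A product state is a pair (one from each), accepting exactly when both do. After merging equivalent states the machine shrinks.
          0    1  
>  q0     q0   q1 
   q1     q2   q1 
   q2     q3   q1 
 * q3     q4   q5 
   q4     q4   q5 
   q5     q6   q7 
   q6     q3   q8 
   q7     q9  q10 
 * q8     q6   q7 
 * q9     q3   q8 
 * q10    q9  q10 
(> = start, * = accepting)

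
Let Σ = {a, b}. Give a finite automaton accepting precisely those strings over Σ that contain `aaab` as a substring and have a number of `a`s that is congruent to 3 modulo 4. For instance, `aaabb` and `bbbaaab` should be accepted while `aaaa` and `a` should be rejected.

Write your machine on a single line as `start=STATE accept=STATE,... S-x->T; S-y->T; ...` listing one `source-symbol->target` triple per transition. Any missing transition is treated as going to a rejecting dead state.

start=S0; accept=S8; S0-a->S1; S0-b->S0; S1-a->S2; S1-b->S3; S2-a->S4; S2-b->S5; S3-a->S6; S3-b->S3; S4-a->S7; S4-b->S8; S5-a->S9; S5-b->S5; S6-a->S10; S6-b->S5; S7-a->S11; S7-b->S12; S8-a->S12; S8-b->S8; S9-a->S13; S9-b->S14; S10-a->S7; S10-b->S14; S11-a->S15; S11-b->S16; S12-a->S16; S12-b->S12; S13-a->S11; S13-b->S0; S14-a->S17; S14-b->S14; S15-a->S4; S15-b->S18; S16-a->S18; S16-b->S16; S17-a->S19; S17-b->S0; S18-a->S8; S18-b->S18; S19-a->S15; S19-b->S3

Handle the two conditions separately and then intersect. One (5 states) tracks whether and how much of `aaab` has been seen; the other (4 states) tracks the count of `a`s modulo 4. Each combined state is a pair, one component from each; accept when both components accept.
          a    b  
>  S0     S1   S0 
   S1     S2   S3 
   S2     S4   S5 
   S3     S6   S3 
   S4     S7   S8 
   S5     S9   S5 
   S6    S10   S5 
   S7    S11  S12 
 * S8    S12   S8 
   S9    S13  S14 
   S10    S7  S14 
   S11   S15  S16 
   S12   S16  S12 
   S13   S11   S0 
   S14   S17  S14 
   S15    S4  S18 
   S16   S18  S16 
   S17   S19   S0 
   S18    S8  S18 
   S19   S15   S3 
(> = start, * = accepting)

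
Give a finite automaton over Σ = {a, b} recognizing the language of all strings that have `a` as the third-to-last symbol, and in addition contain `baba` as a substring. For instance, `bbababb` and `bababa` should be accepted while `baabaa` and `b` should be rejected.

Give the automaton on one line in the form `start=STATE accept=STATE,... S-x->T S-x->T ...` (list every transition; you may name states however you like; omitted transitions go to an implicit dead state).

start=S0 accept=S4,S7,S8,S9 S0-a->S0 S0-b->S1 S1-a->S2 S1-b->S1 S2-a->S0 S2-b->S3 S3-a->S4 S3-b->S1 S4-a->S5 S4-b->S6 S5-a->S7 S5-b->S8 S6-a->S4 S6-b->S9 S7-a->S7 S7-b->S8 S8-a->S4 S8-b->S9 S9-a->S10 S9-b->S11 S10-a->S5 S10-b->S6 S11-a->S10 S11-b->S11

Handle the two conditions separately and then intersect. One (15 states) tracks the last 3 symbols read; the other (5 states) tracks whether and how much of `baba` has been seen. Each combined state is a pair, one component from each; accept when both components accept. Minimizing collapses redundant product states.
12 states suffice.
          a    b  
>  S0     S0   S1 
   S1     S2   S1 
   S2     S0   S3 
   S3     S4   S1 
 * S4     S5   S6 
   S5     S7   S8 
   S6     S4   S9 
 * S7     S7   S8 
 * S8     S4   S9 
 * S9    S10  S11 
   S10    S5   S6 
   S11   S10  S11 
(> = start, * = accepting)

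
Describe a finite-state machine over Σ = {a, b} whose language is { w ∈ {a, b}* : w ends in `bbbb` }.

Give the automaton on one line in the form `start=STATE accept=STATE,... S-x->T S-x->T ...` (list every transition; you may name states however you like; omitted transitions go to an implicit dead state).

start=q0 accept=q4 q0-a->q0 q0-b->q1 q1-a->q0 q1-b->q2 q2-a->q0 q2-b->q3 q3-a->q0 q3-b->q4 q4-a->q0 q4-b->q4

Remember how much of `bbbb` the current input suffix matches. State q0 means no match yet; q1 means the last symbol is `b`; q2 means the last 2 symbols are `bb`; q3 means the last 3 symbols are `bbb`; q4 means the last 4 symbols are `bbbb`. Only q4 accepts. On a mismatch, fall back to the longest proper suffix that is still a prefix of `bbbb`.
With 5 states:
        a   b  
>  q0   q0  q1 
   q1   q0  q2 
   q2   q0  q3 
   q3   q0  q4 
 * q4   q0  q4 
(> = start, * = accepting)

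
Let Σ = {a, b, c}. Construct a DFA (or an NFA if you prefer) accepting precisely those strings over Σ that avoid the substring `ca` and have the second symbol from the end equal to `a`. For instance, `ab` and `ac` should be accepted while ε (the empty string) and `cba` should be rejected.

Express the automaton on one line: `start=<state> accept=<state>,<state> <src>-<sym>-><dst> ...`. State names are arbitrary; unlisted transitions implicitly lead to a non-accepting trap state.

Handle the two conditions separately and then intersect. The first has 3 states tracking partial matches of the forbidden pattern `ca`; the second has 13 states tracking the last 2 symbols read. A product state is a pair (one from each), accepting exactly when both do. Equivalent product states are then merged.
A 7-state machine:
        a   b   c  
>  q0   q1  q0  q2 
   q1   q3  q4  q5 
   q2   q6  q0  q2 
 * q3   q3  q4  q5 
 * q4   q1  q0  q2 
 * q5   q6  q0  q2 
   q6   q6  q6  q6 
(> = start, * = accepting)

start=q0 accept=q3,q4,q5 q0-a->q1 q0-b->q0 q0-c->q2 q1-a->q3 q1-b->q4 q1-c->q5 q2-a->q6 q2-b->q0 q2-c->q2 q3-a->q3 q3-b->q4 q3-c->q5 q4-a->q1 q4-b->q0 q4-c->q2 q5-a->q6 q5-b->q0 q5-c->q2 q6-a->q6 q6-b->q6 q6-c->q6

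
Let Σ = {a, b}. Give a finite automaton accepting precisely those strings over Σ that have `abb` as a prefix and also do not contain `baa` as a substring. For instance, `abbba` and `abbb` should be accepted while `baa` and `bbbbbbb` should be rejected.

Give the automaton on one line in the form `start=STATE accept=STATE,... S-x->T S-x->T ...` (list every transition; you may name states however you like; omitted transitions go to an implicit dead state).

start=s0 accept=s4,s5 s0-a->s1 s0-b->s2 s1-a->s2 s1-b->s3 s2-a->s2 s2-b->s2 s3-a->s2 s3-b->s4 s4-a->s5 s4-b->s4 s5-a->s2 s5-b->s4

Run two small machines in parallel and take their product. One (5 states) tracks whether the input so far still matches the prefix `abb`; the other (4 states) tracks partial matches of the forbidden pattern `baa`. Each combined state is a pair, one component from each; accept when both components accept. Minimizing collapses redundant product states.
With 6 states:
        a   b  
>  s0   s1  s2 
   s1   s2  s3 
   s2   s2  s2 
   s3   s2  s4 
 * s4   s5  s4 
 * s5   s2  s4 
(> = start, * = accepting)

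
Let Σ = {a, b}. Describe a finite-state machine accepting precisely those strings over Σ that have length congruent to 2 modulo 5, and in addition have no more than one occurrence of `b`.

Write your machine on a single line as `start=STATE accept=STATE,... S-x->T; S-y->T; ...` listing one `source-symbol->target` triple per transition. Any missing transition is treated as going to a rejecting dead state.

start=S0; accept=S3,S4; S0-a->S1; S0-b->S2; S1-a->S3; S1-b->S4; S2-a->S4; S2-b->S5; S3-a->S6; S3-b->S7; S4-a->S7; S4-b->S5; S5-a->S5; S5-b->S5; S6-a->S8; S6-b->S9; S7-a->S9; S7-b->S5; S8-a->S0; S8-b->S10; S9-a->S10; S9-b->S5; S10-a->S2; S10-b->S5

Build one automaton per condition and run them in lockstep. One (5 states) tracks the input length modulo 5; the other (3 states) tracks the count of `b`s, saturating at 2. Each combined state is a pair, one component from each; accept when both components accept. After merging equivalent states the machine shrinks.
An 11-state machine:
          a    b  
>  S0     S1   S2 
   S1     S3   S4 
   S2     S4   S5 
 * S3     S6   S7 
 * S4     S7   S5 
   S5     S5   S5 
   S6     S8   S9 
   S7     S9   S5 
   S8     S0  S10 
   S9    S10   S5 
   S10    S2   S5 
(> = start, * = accepting)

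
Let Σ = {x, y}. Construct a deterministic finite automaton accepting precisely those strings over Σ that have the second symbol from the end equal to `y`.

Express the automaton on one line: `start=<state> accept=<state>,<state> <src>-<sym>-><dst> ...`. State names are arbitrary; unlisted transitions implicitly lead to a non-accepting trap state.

start=q0 accept=q5,q6 q0-x->q1 q0-y->q2 q1-x->q3 q1-y->q4 q2-x->q5 q2-y->q6 q3-x->q3 q3-y->q4 q4-x->q5 q4-y->q6 q5-x->q3 q5-y->q4 q6-x->q5 q6-y->q6

Because acceptance depends on a position counted from the end, the machine has to buffer the most recent 2 symbols. Make each state the string of the last up-to-2 symbols read; on input `x` shift the window left and append `x`. Accept when the buffered window has length 2 and begins with `y`.
A 7-state machine:
        x   y  
>  q0   q1  q2 
   q1   q3  q4 
   q2   q5  q6 
   q3   q3  q4 
   q4   q5  q6 
 * q5   q3  q4 
 * q6   q5  q6 
(> = start, * = accepting)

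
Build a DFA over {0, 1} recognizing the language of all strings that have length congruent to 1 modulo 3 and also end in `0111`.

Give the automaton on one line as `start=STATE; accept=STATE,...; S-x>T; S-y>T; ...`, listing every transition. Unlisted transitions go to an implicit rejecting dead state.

Build one automaton per condition and run them in lockstep. One (3 states) tracks the input length modulo 3; the other (5 states) tracks how much of the suffix `0111` has currently been matched. Each combined state is a pair, one component from each; accept when both components accept.
15 states suffice.
          0    1  
>  s0     s1   s2 
   s1     s3   s4 
   s2     s3   s5 
   s3     s6   s7 
   s4     s6   s8 
   s5     s6   s0 
   s6     s1   s9 
   s7     s1  s10 
   s8     s1  s11 
   s9     s3  s12 
   s10    s3  s13 
 * s11    s3   s5 
   s12    s6  s14 
   s13    s6   s0 
   s14    s1   s2 
(> = start, * = accepting)

start=s0; accept=s11; s0-0>s1; s0-1>s2; s1-0>s3; s1-1>s4; s2-0>s3; s2-1>s5; s3-0>s6; s3-1>s7; s4-0>s6; s4-1>s8; s5-0>s6; s5-1>s0; s6-0>s1; s6-1>s9; s7-0>s1; s7-1>s10; s8-0>s1; s8-1>s11; s9-0>s3; s9-1>s12; s10-0>s3; s10-1>s13; s11-0>s3; s11-1>s5; s12-0>s6; s12-1>s14; s13-0>s6; s13-1>s0; s14-0>s1; s14-1>s2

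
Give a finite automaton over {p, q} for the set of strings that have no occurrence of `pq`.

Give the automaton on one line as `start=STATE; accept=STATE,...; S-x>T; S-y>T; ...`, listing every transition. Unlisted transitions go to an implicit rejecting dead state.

Track partial matches of the forbidden pattern `pq`. State s2 is a dead state reached once `pq` has occurred; every other state accepts. s0 means no part of `pq` is currently matched.
        p   q  
>* s0   s1  s0 
 * s1   s1  s2 
   s2   s2  s2 
(> = start, * = accepting)

start=s0; accept=s0,s1; s0-p>s1; s0-q>s0; s1-p>s1; s1-q>s2; s2-p>s2; s2-q>s2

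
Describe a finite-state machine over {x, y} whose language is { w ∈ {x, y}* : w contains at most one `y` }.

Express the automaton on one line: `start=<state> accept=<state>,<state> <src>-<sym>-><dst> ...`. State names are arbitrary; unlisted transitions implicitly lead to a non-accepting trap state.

start=q0 accept=q0,q1 q0-x->q0 q0-y->q1 q1-x->q1 q1-y->q2 q2-x->q2 q2-y->q2

Count `y`s, saturating at 2: state q0 means no `y` yet, q1 means one `y` seen, q2 means more than one. Each `y` increments (capped at q2); other symbols loop. Accept from {q0, q1}.
A 3-state machine:
        x   y  
>* q0   q0  q1 
 * q1   q1  q2 
   q2   q2  q2 
(> = start, * = accepting)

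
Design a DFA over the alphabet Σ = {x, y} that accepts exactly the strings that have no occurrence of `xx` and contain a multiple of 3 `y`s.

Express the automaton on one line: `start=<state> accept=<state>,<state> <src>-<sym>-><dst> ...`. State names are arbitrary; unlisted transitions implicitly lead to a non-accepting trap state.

Handle the two conditions separately and then intersect. One (3 states) tracks partial matches of the forbidden pattern `xx`; the other (3 states) tracks the count of `y`s modulo 3. Each combined state is a pair, one component from each; accept when both components accept.
With 9 states:
        x   y  
>* q0   q1  q2 
 * q1   q3  q2 
   q2   q4  q5 
   q3   q3  q6 
   q4   q6  q5 
   q5   q7  q0 
   q6   q6  q8 
   q7   q8  q0 
   q8   q8  q3 
(> = start, * = accepting)

start=q0 accept=q0,q1 q0-x->q1 q0-y->q2 q1-x->q3 q1-y->q2 q2-x->q4 q2-y->q5 q3-x->q3 q3-y->q6 q4-x->q6 q4-y->q5 q5-x->q7 q5-y->q0 q6-x->q6 q6-y->q8 q7-x->q8 q7-y->q0 q8-x->q8 q8-y->q3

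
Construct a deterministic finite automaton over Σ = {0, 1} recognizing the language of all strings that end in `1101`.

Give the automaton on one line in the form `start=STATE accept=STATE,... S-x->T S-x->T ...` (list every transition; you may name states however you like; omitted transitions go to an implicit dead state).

Let each state record the length of the longest suffix of the input read so far that is also a prefix of `1101`. q1 means the last symbol is `1`; q2 means the last 2 symbols are `11`; q3 means the last 3 symbols are `110`; q4 means the last 4 symbols are `1101`. Accept only at q4, where the string currently ends in `1101`.
5 states suffice.
        0   1  
>  q0   q0  q1 
   q1   q0  q2 
   q2   q3  q2 
   q3   q0  q4 
 * q4   q0  q2 
(> = start, * = accepting)

start=q0 accept=q4 q0-0->q0 q0-1->q1 q1-0->q0 q1-1->q2 q2-0->q3 q2-1->q2 q3-0->q0 q3-1->q4 q4-0->q0 q4-1->q2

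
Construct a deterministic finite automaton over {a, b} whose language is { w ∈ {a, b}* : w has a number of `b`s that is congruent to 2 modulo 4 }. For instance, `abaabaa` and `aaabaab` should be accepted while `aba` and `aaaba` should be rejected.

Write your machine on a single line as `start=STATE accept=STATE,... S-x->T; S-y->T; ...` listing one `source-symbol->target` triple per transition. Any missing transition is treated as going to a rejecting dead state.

The only thing that matters is how many `b`s have appeared, reduced mod 4. Use one state per residue: q0 for 0, …, q3 for 3. Reading `b` moves to the next residue; anything else stays put. q2 is accepting.
        a   b  
>  q0   q0  q1 
   q1   q1  q2 
 * q2   q2  q3 
   q3   q3  q0 
(> = start, * = accepting)

start=q0; accept=q2; q0-a->q0; q0-b->q1; q1-a->q1; q1-b->q2; q2-a->q2; q2-b->q3; q3-a->q3; q3-b->q0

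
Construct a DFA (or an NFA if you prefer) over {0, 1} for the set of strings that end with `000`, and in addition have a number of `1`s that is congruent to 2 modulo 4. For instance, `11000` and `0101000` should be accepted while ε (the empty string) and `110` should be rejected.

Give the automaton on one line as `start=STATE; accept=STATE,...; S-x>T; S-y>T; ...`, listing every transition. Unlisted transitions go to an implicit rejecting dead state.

Run two small machines in parallel and take their product. The first has 4 states tracking how much of the suffix `000` has currently been matched; the second has 4 states tracking the count of `1`s modulo 4. A product state is a pair (one from each), accepting exactly when both do. Equivalent product states are then merged.
7 states suffice.
        0   1  
>  q0   q0  q1 
   q1   q1  q2 
   q2   q3  q4 
   q3   q5  q4 
   q4   q4  q0 
   q5   q6  q4 
 * q6   q6  q4 
(> = start, * = accepting)

start=q0; accept=q6; q0-0>q0; q0-1>q1; q1-0>q1; q1-1>q2; q2-0>q3; q2-1>q4; q3-0>q5; q3-1>q4; q4-0>q4; q4-1>q0; q5-0>q6; q5-1>q4; q6-0>q6; q6-1>q4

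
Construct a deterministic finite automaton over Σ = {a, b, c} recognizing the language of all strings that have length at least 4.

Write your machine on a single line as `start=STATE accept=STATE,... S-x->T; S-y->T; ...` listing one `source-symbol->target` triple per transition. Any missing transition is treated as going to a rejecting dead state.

We only need to distinguish lengths 0, 1, …, 4, and '>4'. Chain S0 → S1 → S2 → S3 → S4 → S5 on every symbol, with S5 looping. Accepting states: {S4, S5}.
        a   b   c  
>  S0   S1  S1  S1 
   S1   S2  S2  S2 
   S2   S3  S3  S3 
   S3   S4  S4  S4 
 * S4   S5  S5  S5 
 * S5   S5  S5  S5 
(> = start, * = accepting)

start=S0; accept=S4,S5; S0-a->S1; S0-b->S1; S0-c->S1; S1-a->S2; S1-b->S2; S1-c->S2; S2-a->S3; S2-b->S3; S2-c->S3; S3-a->S4; S3-b->S4; S3-c->S4; S4-a->S5; S4-b->S5; S4-c->S5; S5-a->S5; S5-b->S5; S5-c->S5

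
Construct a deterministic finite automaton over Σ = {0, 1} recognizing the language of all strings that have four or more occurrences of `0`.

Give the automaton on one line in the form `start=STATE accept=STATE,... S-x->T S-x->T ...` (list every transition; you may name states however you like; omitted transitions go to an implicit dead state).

start=s0 accept=s4,s5 s0-0->s1 s0-1->s0 s1-0->s2 s1-1->s1 s2-0->s3 s2-1->s2 s3-0->s4 s3-1->s3 s4-0->s5 s4-1->s4 s5-0->s5 s5-1->s5

Count `0`s, saturating at 5: states s0 through s4 mean 0 through 4 `0`s seen; s5 means more than 4. Each `0` increments (capped at s5); other symbols loop. Accept from {s4, s5}.
With 6 states:
        0   1  
>  s0   s1  s0 
   s1   s2  s1 
   s2   s3  s2 
   s3   s4  s3 
 * s4   s5  s4 
 * s5   s5  s5 
(> = start, * = accepting)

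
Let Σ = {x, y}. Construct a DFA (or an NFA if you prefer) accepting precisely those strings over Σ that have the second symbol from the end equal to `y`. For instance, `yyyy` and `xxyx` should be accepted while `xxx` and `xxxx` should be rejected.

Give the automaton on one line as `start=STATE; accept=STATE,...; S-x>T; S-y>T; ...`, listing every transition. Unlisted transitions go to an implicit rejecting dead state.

A DFA must remember the last 2 symbols (since which symbol is second-to-last isn't known until the input ends). Use one state per possible window of the last ≤2 symbols; accept from those whose window starts with `y`.
With 7 states:
       x  y 
>  A   B  C 
   B   D  E 
   C   F  G 
   D   D  E 
   E   F  G 
 * F   D  E 
 * G   F  G 
(> = start, * = accepting)

start=A; accept=F,G; A-x>B; A-y>C; B-x>D; B-y>E; C-x>F; C-y>G; D-x>D; D-y>E; E-x>F; E-y>G; F-x>D; F-y>E; G-x>F; G-y>G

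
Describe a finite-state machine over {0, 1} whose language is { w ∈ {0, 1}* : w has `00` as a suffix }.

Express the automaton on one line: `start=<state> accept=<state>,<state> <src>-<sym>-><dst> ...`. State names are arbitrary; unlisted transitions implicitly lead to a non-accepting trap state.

start=q0 accept=q2 q0-0->q1 q0-1->q0 q1-0->q2 q1-1->q0 q2-0->q2 q2-1->q0

Remember how much of `00` the current input suffix matches. State q0 means no match yet; q1 means the last symbol is `0`; q2 means the last 2 symbols are `00`. Only q2 accepts. On a mismatch, fall back to the longest proper suffix that is still a prefix of `00`.
With 3 states:
        0   1  
>  q0   q1  q0 
   q1   q2  q0 
 * q2   q2  q0 
(> = start, * = accepting)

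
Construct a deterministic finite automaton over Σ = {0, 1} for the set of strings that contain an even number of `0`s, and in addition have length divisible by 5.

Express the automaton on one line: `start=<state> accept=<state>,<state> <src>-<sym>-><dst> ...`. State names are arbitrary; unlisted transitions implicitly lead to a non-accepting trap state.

Build one automaton per condition and run them in lockstep. The first has 2 states tracking the count of `0`s modulo 2; the second has 5 states tracking the input length modulo 5. A product state is a pair (one from each), accepting exactly when both do.
        0   1  
>* S0   S1  S2 
   S1   S3  S4 
   S2   S4  S3 
   S3   S5  S6 
   S4   S6  S5 
   S5   S7  S8 
   S6   S8  S7 
   S7   S9  S0 
   S8   S0  S9 
   S9   S2  S1 
(> = start, * = accepting)

start=S0 accept=S0 S0-0->S1 S0-1->S2 S1-0->S3 S1-1->S4 S2-0->S4 S2-1->S3 S3-0->S5 S3-1->S6 S4-0->S6 S4-1->S5 S5-0->S7 S5-1->S8 S6-0->S8 S6-1->S7 S7-0->S9 S7-1->S0 S8-0->S0 S8-1->S9 S9-0->S2 S9-1->S1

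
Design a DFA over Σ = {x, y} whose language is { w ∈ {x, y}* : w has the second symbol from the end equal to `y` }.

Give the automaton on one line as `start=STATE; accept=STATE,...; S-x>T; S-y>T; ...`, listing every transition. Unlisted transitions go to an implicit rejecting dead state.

start=q0; accept=q5,q6; q0-x>q1; q0-y>q2; q1-x>q3; q1-y>q4; q2-x>q5; q2-y>q6; q3-x>q3; q3-y>q4; q4-x>q5; q4-y>q6; q5-x>q3; q5-y>q4; q6-x>q5; q6-y>q6

Because acceptance depends on a position counted from the end, the machine has to buffer the most recent 2 symbols. Make each state the string of the last up-to-2 symbols read; on input `x` shift the window left and append `x`. Accept when the buffered window has length 2 and begins with `y`.
7 states suffice.
        x   y  
>  q0   q1  q2 
   q1   q3  q4 
   q2   q5  q6 
   q3   q3  q4 
   q4   q5  q6 
 * q5   q3  q4 
 * q6   q5  q6 
(> = start, * = accepting)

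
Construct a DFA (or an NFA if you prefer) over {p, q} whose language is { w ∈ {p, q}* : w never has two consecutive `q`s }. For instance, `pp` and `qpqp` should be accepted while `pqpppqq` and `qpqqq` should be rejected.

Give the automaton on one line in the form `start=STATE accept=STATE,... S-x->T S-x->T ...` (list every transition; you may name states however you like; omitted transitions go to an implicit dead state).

start=s0 accept=s0,s1 s0-p->s0 s0-q->s1 s1-p->s0 s1-q->s2 s2-p->s2 s2-q->s2

This is the complement of 'contains `qq`'. Use the same substring-matching states — s0 through s2 holding how much of `qq` has just been matched — but flip the accepting set: everything except the trap s2 accepts.
3 states suffice.
        p   q  
>* s0   s0  s1 
 * s1   s0  s2 
   s2   s2  s2 
(> = start, * = accepting)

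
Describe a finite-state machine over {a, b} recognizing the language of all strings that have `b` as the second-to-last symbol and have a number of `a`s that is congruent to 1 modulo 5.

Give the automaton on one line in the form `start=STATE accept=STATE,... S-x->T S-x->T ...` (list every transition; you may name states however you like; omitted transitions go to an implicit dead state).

start=q0 accept=q5,q7 q0-a->q1 q0-b->q2 q1-a->q3 q1-b->q4 q2-a->q5 q2-b->q2 q3-a->q6 q3-b->q3 q4-a->q3 q4-b->q7 q5-a->q3 q5-b->q4 q6-a->q8 q6-b->q6 q7-a->q3 q7-b->q7 q8-a->q0 q8-b->q8

Build one automaton per condition and run them in lockstep. One (7 states) tracks the last 2 symbols read; the other (5 states) tracks the count of `a`s modulo 5. Each combined state is a pair, one component from each; accept when both components accept. Minimizing collapses redundant product states.
        a   b  
>  q0   q1  q2 
   q1   q3  q4 
   q2   q5  q2 
   q3   q6  q3 
   q4   q3  q7 
 * q5   q3  q4 
   q6   q8  q6 
 * q7   q3  q7 
   q8   q0  q8 
(> = start, * = accepting)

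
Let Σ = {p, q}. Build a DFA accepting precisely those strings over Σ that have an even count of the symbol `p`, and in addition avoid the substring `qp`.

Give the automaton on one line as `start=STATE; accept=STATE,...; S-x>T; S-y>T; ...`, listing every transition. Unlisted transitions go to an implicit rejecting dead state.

start=s0; accept=s0,s2; s0-p>s1; s0-q>s2; s1-p>s0; s1-q>s3; s2-p>s4; s2-q>s2; s3-p>s5; s3-q>s3; s4-p>s5; s4-q>s4; s5-p>s4; s5-q>s5

Run two small machines in parallel and take their product. The first has 2 states tracking the count of `p`s modulo 2; the second has 3 states tracking partial matches of the forbidden pattern `qp`. A product state is a pair (one from each), accepting exactly when both do.
        p   q  
>* s0   s1  s2 
   s1   s0  s3 
 * s2   s4  s2 
   s3   s5  s3 
   s4   s5  s4 
   s5   s4  s5 
(> = start, * = accepting)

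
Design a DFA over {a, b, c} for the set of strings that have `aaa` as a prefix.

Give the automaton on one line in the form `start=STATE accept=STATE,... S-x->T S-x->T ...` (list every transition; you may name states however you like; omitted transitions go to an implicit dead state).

Walk along `aaa` while the input agrees: from q0 take `a` to q1, and so on. Any deviation drops to the rejecting sink q4. Once q3 is reached the prefix is confirmed and every continuation is accepted.
        a   b   c  
>  q0   q1  q4  q4 
   q1   q2  q4  q4 
   q2   q3  q4  q4 
 * q3   q3  q3  q3 
   q4   q4  q4  q4 
(> = start, * = accepting)

start=q0 accept=q3 q0-a->q1 q0-b->q4 q0-c->q4 q1-a->q2 q1-b->q4 q1-c->q4 q2-a->q3 q2-b->q4 q2-c->q4 q3-a->q3 q3-b->q3 q3-c->q3 q4-a->q4 q4-b->q4 q4-c->q4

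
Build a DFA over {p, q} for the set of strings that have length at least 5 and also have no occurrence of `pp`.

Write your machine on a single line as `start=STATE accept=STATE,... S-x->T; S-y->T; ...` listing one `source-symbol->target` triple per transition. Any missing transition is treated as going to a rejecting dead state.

start=S0; accept=S10,S11; S0-p->S1; S0-q->S2; S1-p->S3; S1-q->S4; S2-p->S5; S2-q->S4; S3-p->S3; S3-q->S3; S4-p->S6; S4-q->S7; S5-p->S3; S5-q->S7; S6-p->S3; S6-q->S8; S7-p->S9; S7-q->S8; S8-p->S10; S8-q->S11; S9-p->S3; S9-q->S11; S10-p->S3; S10-q->S11; S11-p->S10; S11-q->S11

Build one automaton per condition and run them in lockstep. One (7 states) tracks the input length, saturating at 6; the other (3 states) tracks partial matches of the forbidden pattern `pp`. Each combined state is a pair, one component from each; accept when both components accept. Minimizing collapses redundant product states.
          p    q  
>  S0     S1   S2 
   S1     S3   S4 
   S2     S5   S4 
   S3     S3   S3 
   S4     S6   S7 
   S5     S3   S7 
   S6     S3   S8 
   S7     S9   S8 
   S8    S10  S11 
   S9     S3  S11 
 * S10    S3  S11 
 * S11   S10  S11 
(> = start, * = accepting)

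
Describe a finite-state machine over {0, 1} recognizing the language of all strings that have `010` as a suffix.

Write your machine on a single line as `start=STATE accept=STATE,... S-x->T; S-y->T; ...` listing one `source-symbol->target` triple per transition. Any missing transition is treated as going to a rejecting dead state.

Let each state record the length of the longest suffix of the input read so far that is also a prefix of `010`. S1 means the last symbol is `0`; S2 means the last 2 symbols are `01`; S3 means the last 3 symbols are `010`. Accept only at S3, where the string currently ends in `010`.
A 4-state machine:
        0   1  
>  S0   S1  S0 
   S1   S1  S2 
   S2   S3  S0 
 * S3   S1  S2 
(> = start, * = accepting)

start=S0; accept=S3; S0-0->S1; S0-1->S0; S1-0->S1; S1-1->S2; S2-0->S3; S2-1->S0; S3-0->S1; S3-1->S2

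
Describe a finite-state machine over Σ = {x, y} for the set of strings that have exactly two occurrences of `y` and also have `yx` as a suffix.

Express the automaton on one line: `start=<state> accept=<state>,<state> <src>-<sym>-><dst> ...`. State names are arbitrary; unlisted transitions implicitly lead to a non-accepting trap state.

Handle the two conditions separately and then intersect. One (4 states) tracks the count of `y`s, saturating at 3; the other (3 states) tracks how much of the suffix `yx` has currently been matched. Each combined state is a pair, one component from each; accept when both components accept. Minimizing collapses redundant product states.
A 5-state machine:
        x   y  
>  s0   s0  s1 
   s1   s1  s2 
   s2   s3  s4 
 * s3   s4  s4 
   s4   s4  s4 
(> = start, * = accepting)

start=s0 accept=s3 s0-x->s0 s0-y->s1 s1-x->s1 s1-y->s2 s2-x->s3 s2-y->s4 s3-x->s4 s3-y->s4 s4-x->s4 s4-y->s4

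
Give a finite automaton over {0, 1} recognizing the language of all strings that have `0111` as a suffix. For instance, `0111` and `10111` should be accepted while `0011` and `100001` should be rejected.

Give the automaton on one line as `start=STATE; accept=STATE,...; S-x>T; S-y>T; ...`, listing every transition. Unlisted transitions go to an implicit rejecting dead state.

start=s0; accept=s4; s0-0>s1; s0-1>s0; s1-0>s1; s1-1>s2; s2-0>s1; s2-1>s3; s3-0>s1; s3-1>s4; s4-0>s1; s4-1>s0

Let each state record the length of the longest suffix of the input read so far that is also a prefix of `0111`. s1 means the last symbol is `0`; s2 means the last 2 symbols are `01`; s3 means the last 3 symbols are `011`; s4 means the last 4 symbols are `0111`. Accept only at s4, where the string currently ends in `0111`.
5 states suffice.
        0   1  
>  s0   s1  s0 
   s1   s1  s2 
   s2   s1  s3 
   s3   s1  s4 
 * s4   s1  s0 
(> = start, * = accepting)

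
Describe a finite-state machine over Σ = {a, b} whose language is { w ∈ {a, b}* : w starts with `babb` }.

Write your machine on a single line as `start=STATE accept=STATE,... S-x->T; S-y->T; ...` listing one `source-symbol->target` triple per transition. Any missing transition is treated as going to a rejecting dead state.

start=q0; accept=q4; q0-a->q5; q0-b->q1; q1-a->q2; q1-b->q5; q2-a->q5; q2-b->q3; q3-a->q5; q3-b->q4; q4-a->q4; q4-b->q4; q5-a->q5; q5-b->q5

Check the first 4 symbols one by one: q0 through q3 record how many have matched `babb` so far; any wrong symbol goes to the dead state q5. After all 4 match we enter the accepting sink q4.
A 6-state machine:
        a   b  
>  q0   q5  q1 
   q1   q2  q5 
   q2   q5  q3 
   q3   q5  q4 
 * q4   q4  q4 
   q5   q5  q5 
(> = start, * = accepting)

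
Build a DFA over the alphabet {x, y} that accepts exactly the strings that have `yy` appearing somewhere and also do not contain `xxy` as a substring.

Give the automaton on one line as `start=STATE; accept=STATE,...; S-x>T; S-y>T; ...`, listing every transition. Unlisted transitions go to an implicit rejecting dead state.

start=A; accept=E,F,G; A-x>B; A-y>C; B-x>D; B-y>C; C-x>B; C-y>E; D-x>D; D-y>D; E-x>F; E-y>E; F-x>G; F-y>E; G-x>G; G-y>D

Build one automaton per condition and run them in lockstep. One (3 states) tracks whether and how much of `yy` has been seen; the other (4 states) tracks partial matches of the forbidden pattern `xxy`. Each combined state is a pair, one component from each; accept when both components accept. Equivalent product states are then merged.
7 states suffice.
       x  y 
>  A   B  C 
   B   D  C 
   C   B  E 
   D   D  D 
 * E   F  E 
 * F   G  E 
 * G   G  D 
(> = start, * = accepting)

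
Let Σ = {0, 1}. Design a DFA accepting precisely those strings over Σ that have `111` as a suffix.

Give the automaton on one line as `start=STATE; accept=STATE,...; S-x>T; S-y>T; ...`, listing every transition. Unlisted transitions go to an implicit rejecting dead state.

start=q0; accept=q3; q0-0>q0; q0-1>q1; q1-0>q0; q1-1>q2; q2-0>q0; q2-1>q3; q3-0>q0; q3-1>q3

Remember how much of `111` the current input suffix matches. State q0 means no match yet; q1 means the last symbol is `1`; q2 means the last 2 symbols are `11`; q3 means the last 3 symbols are `111`. Only q3 accepts. On a mismatch, fall back to the longest proper suffix that is still a prefix of `111`.
With 4 states:
        0   1  
>  q0   q0  q1 
   q1   q0  q2 
   q2   q0  q3 
 * q3   q0  q3 
(> = start, * = accepting)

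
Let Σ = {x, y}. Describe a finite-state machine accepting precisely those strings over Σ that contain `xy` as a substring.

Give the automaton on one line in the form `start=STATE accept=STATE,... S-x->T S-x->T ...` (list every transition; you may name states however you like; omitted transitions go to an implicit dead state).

start=q0 accept=q2 q0-x->q1 q0-y->q0 q1-x->q1 q1-y->q2 q2-x->q2 q2-y->q2

States q0..q1 record the length of the longest prefix of `xy` that matches the current input suffix. Reaching q2 means `xy` has been seen, and we stay there forever. Accept from q2.
        x   y  
>  q0   q1  q0 
   q1   q1  q2 
 * q2   q2  q2 
(> = start, * = accepting)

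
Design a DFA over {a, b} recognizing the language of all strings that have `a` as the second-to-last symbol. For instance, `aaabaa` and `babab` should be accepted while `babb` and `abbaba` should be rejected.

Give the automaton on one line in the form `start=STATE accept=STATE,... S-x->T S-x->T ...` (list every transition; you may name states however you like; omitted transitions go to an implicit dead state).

Because acceptance depends on a position counted from the end, the machine has to buffer the most recent 2 symbols. Make each state the string of the last up-to-2 symbols read; on input `x` shift the window left and append `x`. Accept when the buffered window has length 2 and begins with `a`.
A 7-state machine:
        a   b  
>  q0   q1  q2 
   q1   q3  q4 
   q2   q5  q6 
 * q3   q3  q4 
 * q4   q5  q6 
   q5   q3  q4 
   q6   q5  q6 
(> = start, * = accepting)

start=q0 accept=q3,q4 q0-a->q1 q0-b->q2 q1-a->q3 q1-b->q4 q2-a->q5 q2-b->q6 q3-a->q3 q3-b->q4 q4-a->q5 q4-b->q6 q5-a->q3 q5-b->q4 q6-a->q5 q6-b->q6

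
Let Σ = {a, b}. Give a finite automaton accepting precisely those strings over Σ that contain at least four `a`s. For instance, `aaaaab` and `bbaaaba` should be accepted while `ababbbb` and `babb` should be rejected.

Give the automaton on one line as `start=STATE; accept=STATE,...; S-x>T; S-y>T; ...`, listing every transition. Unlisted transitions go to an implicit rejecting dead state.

start=S0; accept=S4,S5; S0-a>S1; S0-b>S0; S1-a>S2; S1-b>S1; S2-a>S3; S2-b>S2; S3-a>S4; S3-b>S3; S4-a>S5; S4-b>S4; S5-a>S5; S5-b>S5

Count `a`s, saturating at 5: states S0 through S4 mean 0 through 4 `a`s seen; S5 means more than 4. Each `a` increments (capped at S5); other symbols loop. Accept from {S4, S5}.
        a   b  
>  S0   S1  S0 
   S1   S2  S1 
   S2   S3  S2 
   S3   S4  S3 
 * S4   S5  S4 
 * S5   S5  S5 
(> = start, * = accepting)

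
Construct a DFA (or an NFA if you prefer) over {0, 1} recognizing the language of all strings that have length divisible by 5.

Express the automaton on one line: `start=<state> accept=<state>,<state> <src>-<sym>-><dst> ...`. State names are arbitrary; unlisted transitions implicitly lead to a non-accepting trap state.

Only the length mod 5 matters, so use a 5-cycle: from any state, every input symbol moves to the next state, wrapping S4 back to S0. Mark S0 accepting.
With 5 states:
        0   1  
>* S0   S1  S1 
   S1   S2  S2 
   S2   S3  S3 
   S3   S4  S4 
   S4   S0  S0 
(> = start, * = accepting)

start=S0 accept=S0 S0-0->S1 S0-1->S1 S1-0->S2 S1-1->S2 S2-0->S3 S2-1->S3 S3-0->S4 S3-1->S4 S4-0->S0 S4-1->S0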